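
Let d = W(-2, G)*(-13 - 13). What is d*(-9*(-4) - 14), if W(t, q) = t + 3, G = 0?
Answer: -572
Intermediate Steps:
W(t, q) = 3 + t
d = -26 (d = (3 - 2)*(-13 - 13) = 1*(-26) = -26)
d*(-9*(-4) - 14) = -26*(-9*(-4) - 14) = -26*(36 - 14) = -26*22 = -572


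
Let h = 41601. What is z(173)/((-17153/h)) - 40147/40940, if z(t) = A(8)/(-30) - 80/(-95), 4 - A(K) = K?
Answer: -44649141217/13342632580 ≈ -3.3464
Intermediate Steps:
A(K) = 4 - K
z(t) = 278/285 (z(t) = (4 - 1*8)/(-30) - 80/(-95) = (4 - 8)*(-1/30) - 80*(-1/95) = -4*(-1/30) + 16/19 = 2/15 + 16/19 = 278/285)
z(173)/((-17153/h)) - 40147/40940 = 278/(285*((-17153/41601))) - 40147/40940 = 278/(285*((-17153*1/41601))) - 40147*1/40940 = 278/(285*(-17153/41601)) - 40147/40940 = (278/285)*(-41601/17153) - 40147/40940 = -3855026/1629535 - 40147/40940 = -44649141217/13342632580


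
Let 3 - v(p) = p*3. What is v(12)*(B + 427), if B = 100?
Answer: -17391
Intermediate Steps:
v(p) = 3 - 3*p (v(p) = 3 - p*3 = 3 - 3*p)
v(12)*(B + 427) = (3 - 3*12)*(100 + 427) = (3 - 36)*527 = -33*527 = -17391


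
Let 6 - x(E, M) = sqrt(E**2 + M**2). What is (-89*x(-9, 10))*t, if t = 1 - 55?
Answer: 28836 - 4806*sqrt(181) ≈ -35822.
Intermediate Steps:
x(E, M) = 6 - sqrt(E**2 + M**2)
t = -54
(-89*x(-9, 10))*t = -89*(6 - sqrt((-9)**2 + 10**2))*(-54) = -89*(6 - sqrt(81 + 100))*(-54) = -89*(6 - sqrt(181))*(-54) = (-534 + 89*sqrt(181))*(-54) = 28836 - 4806*sqrt(181)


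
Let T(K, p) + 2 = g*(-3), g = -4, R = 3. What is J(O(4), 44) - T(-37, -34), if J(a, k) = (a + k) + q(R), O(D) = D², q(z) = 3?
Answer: 53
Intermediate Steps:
T(K, p) = 10 (T(K, p) = -2 - 4*(-3) = -2 + 12 = 10)
J(a, k) = 3 + a + k (J(a, k) = (a + k) + 3 = 3 + a + k)
J(O(4), 44) - T(-37, -34) = (3 + 4² + 44) - 1*10 = (3 + 16 + 44) - 10 = 63 - 10 = 53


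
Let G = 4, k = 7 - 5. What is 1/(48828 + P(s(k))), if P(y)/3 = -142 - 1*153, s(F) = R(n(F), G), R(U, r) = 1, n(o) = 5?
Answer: 1/47943 ≈ 2.0858e-5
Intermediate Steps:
k = 2
s(F) = 1
P(y) = -885 (P(y) = 3*(-142 - 1*153) = 3*(-142 - 153) = 3*(-295) = -885)
1/(48828 + P(s(k))) = 1/(48828 - 885) = 1/47943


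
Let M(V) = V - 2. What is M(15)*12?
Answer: 156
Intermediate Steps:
M(V) = -2 + V
M(15)*12 = (-2 + 15)*12 = 13*12 = 156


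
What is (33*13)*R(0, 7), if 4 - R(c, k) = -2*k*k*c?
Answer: 1716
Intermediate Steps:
R(c, k) = 4 + 2*c*k² (R(c, k) = 4 - (-2)*(k*k)*c = 4 - (-2)*k²*c = 4 - (-2)*c*k² = 4 + 2*c*k²)
(33*13)*R(0, 7) = (33*13)*(4 + 2*0*7²) = 429*(4 + 2*0*49) = 429*(4 + 0) = 429*4 = 1716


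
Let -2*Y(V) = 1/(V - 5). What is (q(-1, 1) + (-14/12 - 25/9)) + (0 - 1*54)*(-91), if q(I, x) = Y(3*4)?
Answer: 309329/63 ≈ 4910.0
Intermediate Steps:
Y(V) = -1/(2*(-5 + V)) (Y(V) = -1/(2*(V - 5)) = -1/(2*(-5 + V)))
q(I, x) = -1/14 (q(I, x) = -1/(-10 + 2*(3*4)) = -1/(-10 + 2*12) = -1/(-10 + 24) = -1/14)
(q(-1, 1) + (-14/12 - 25/9)) + (0 - 1*54)*(-91) = (-1/14 + (-14/12 - 25/9)) + (0 - 1*54)*(-91) = (-1/14 + (-14*1/12 - 25*⅑)) + (0 - 54)*(-91) = (-1/14 + (-7/6 - 25/9)) - 54*(-91) = (-1/14 - 71/18) + 4914 = -253/63 + 4914 = 309329/63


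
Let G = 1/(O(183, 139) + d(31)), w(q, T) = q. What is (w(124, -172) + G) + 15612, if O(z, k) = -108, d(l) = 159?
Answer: 802537/51 ≈ 15736.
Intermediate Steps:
G = 1/51 (G = 1/(-108 + 159) = 1/51 ≈ 0.019608)
(w(124, -172) + G) + 15612 = (124 + 1/51) + 15612 = 6325/51 + 15612 = 802537/51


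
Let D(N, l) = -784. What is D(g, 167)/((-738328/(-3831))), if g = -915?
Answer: -375438/92291 ≈ -4.0680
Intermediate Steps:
D(g, 167)/((-738328/(-3831))) = -784/((-738328/(-3831))) = -784/((-738328*(-1/3831))) = -784/738328/3831 = -784*3831/738328 = -375438/92291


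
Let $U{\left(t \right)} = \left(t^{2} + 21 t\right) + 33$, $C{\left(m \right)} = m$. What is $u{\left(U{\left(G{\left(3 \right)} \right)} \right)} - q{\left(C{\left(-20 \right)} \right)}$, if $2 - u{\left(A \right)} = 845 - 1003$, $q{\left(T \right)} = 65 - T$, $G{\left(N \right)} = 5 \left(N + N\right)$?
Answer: $75$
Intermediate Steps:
$G{\left(N \right)} = 10 N$ ($G{\left(N \right)} = 5 \cdot 2 N = 10 N$)
$U{\left(t \right)} = 33 + t^{2} + 21 t$
$u{\left(A \right)} = 160$ ($u{\left(A \right)} = 2 - \left(845 - 1003\right) = 2 - -158 = 2 + 158 = 160$)
$u{\left(U{\left(G{\left(3 \right)} \right)} \right)} - q{\left(C{\left(-20 \right)} \right)} = 160 - \left(65 - -20\right) = 160 - \left(65 + 20\right) = 160 - 85 = 75$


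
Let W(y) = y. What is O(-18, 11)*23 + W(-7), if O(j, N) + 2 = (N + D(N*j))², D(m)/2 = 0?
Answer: 2730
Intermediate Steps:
D(m) = 0 (D(m) = 2*0 = 0)
O(j, N) = -2 + N² (O(j, N) = -2 + (N + 0)² = -2 + N²)
O(-18, 11)*23 + W(-7) = (-2 + 11²)*23 - 7 = (-2 + 121)*23 - 7 = 119*23 - 7 = 2737 - 7 = 2730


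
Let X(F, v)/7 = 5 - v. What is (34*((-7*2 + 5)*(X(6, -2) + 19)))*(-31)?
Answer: 645048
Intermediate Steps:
X(F, v) = 35 - 7*v (X(F, v) = 7*(5 - v) = 35 - 7*v)
(34*((-7*2 + 5)*(X(6, -2) + 19)))*(-31) = (34*((-7*2 + 5)*((35 - 7*(-2)) + 19)))*(-31) = (34*((-14 + 5)*((35 + 14) + 19)))*(-31) = (34*(-9*(49 + 19)))*(-31) = (34*(-9*68))*(-31) = (34*(-612))*(-31) = -20808*(-31) = 645048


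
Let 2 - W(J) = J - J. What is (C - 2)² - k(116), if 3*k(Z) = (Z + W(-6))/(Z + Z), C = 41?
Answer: 529249/348 ≈ 1520.8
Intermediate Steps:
W(J) = 2 (W(J) = 2 - (J - J) = 2 - 1*0 = 2 + 0 = 2)
k(Z) = (2 + Z)/(6*Z) (k(Z) = ((Z + 2)/(Z + Z))/3 = ((2 + Z)/((2*Z)))/3 = ((2 + Z)*(1/(2*Z)))/3 = ((2 + Z)/(2*Z))/3 = (2 + Z)/(6*Z))
(C - 2)² - k(116) = (41 - 2)² - (2 + 116)/(6*116) = 39² - 118/(6*116) = 1521 - 1*59/348 = 1521 - 59/348 = 529249/348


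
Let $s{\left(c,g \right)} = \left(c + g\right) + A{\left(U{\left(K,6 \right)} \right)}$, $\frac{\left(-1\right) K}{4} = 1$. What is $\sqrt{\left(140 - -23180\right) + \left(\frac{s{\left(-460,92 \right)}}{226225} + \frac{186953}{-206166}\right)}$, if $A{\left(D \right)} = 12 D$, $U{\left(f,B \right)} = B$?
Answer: $\frac{\sqrt{2029022712888180462338826}}{9327980670} \approx 152.71$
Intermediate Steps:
$K = -4$ ($K = \left(-4\right) 1 = -4$)
$s{\left(c,g \right)} = 72 + c + g$ ($s{\left(c,g \right)} = \left(c + g\right) + 12 \cdot 6 = \left(c + g\right) + 72 = 72 + c + g$)
$\sqrt{\left(140 - -23180\right) + \left(\frac{s{\left(-460,92 \right)}}{226225} + \frac{186953}{-206166}\right)} = \sqrt{\left(140 - -23180\right) + \left(\frac{72 - 460 + 92}{226225} + \frac{186953}{-206166}\right)} = \sqrt{\left(140 + 23180\right) + \left(\left(-296\right) \frac{1}{226225} + 186953 \left(- \frac{1}{206166}\right)\right)} = \sqrt{23320 - \frac{42354467561}{46639903350}} = \sqrt{\frac{1087600191654439}{46639903350}} = \frac{\sqrt{2029022712888180462338826}}{9327980670}$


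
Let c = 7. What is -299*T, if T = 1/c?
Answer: -299/7 ≈ -42.714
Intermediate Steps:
T = 1/7 ≈ 0.14286
-299*T = -299*1/7 = -299/7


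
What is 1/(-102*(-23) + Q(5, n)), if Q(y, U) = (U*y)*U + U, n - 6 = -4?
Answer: 1/2368 ≈ 0.00042230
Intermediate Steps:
n = 2 (n = 6 - 4 = 2)
Q(y, U) = U + y*U² (Q(y, U) = y*U² + U = U + y*U²)
1/(-102*(-23) + Q(5, n)) = 1/(-102*(-23) + 2*(1 + 2*5)) = 1/(2346 + 2*(1 + 10)) = 1/(2346 + 2*11) = 1/(2346 + 22) = 1/2368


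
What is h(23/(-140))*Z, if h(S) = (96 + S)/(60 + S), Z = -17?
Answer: -228089/8377 ≈ -27.228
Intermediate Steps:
h(S) = (96 + S)/(60 + S)
h(23/(-140))*Z = ((96 + 23/(-140))/(60 + 23/(-140)))*(-17) = ((96 + 23*(-1/140))/(60 + 23*(-1/140)))*(-17) = ((96 - 23/140)/(60 - 23/140))*(-17) = ((13417/140)/(8377/140))*(-17) = ((140/8377)*(13417/140))*(-17) = (13417/8377)*(-17) = -228089/8377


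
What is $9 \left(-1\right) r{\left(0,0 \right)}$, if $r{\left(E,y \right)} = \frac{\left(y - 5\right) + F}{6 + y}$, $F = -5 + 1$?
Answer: $\frac{27}{2} \approx 13.5$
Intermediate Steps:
$F = -4$
$r{\left(E,y \right)} = \frac{-9 + y}{6 + y}$ ($r{\left(E,y \right)} = \frac{\left(y - 5\right) - 4}{6 + y} = \frac{\left(-5 + y\right) - 4}{6 + y} = \frac{-9 + y}{6 + y}$)
$9 \left(-1\right) r{\left(0,0 \right)} = 9 \left(-1\right) \frac{-9 + 0}{6 + 0} = - 9 \cdot \frac{1}{6} \left(-9\right) = \left(-9\right) \left(- \frac{3}{2}\right) = \frac{27}{2}$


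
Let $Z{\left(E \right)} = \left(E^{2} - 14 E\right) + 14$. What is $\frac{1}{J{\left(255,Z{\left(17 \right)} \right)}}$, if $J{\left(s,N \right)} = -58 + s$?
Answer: $\frac{1}{197} \approx 0.0050761$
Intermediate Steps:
$Z{\left(E \right)} = 14 + E^{2} - 14 E$
$\frac{1}{J{\left(255,Z{\left(17 \right)} \right)}} = \frac{1}{-58 + 255} = \frac{1}{197}$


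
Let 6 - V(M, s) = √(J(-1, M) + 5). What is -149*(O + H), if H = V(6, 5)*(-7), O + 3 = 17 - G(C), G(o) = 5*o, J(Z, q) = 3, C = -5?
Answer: 447 - 2086*√2 ≈ -2503.1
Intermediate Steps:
V(M, s) = 6 - 2*√2 (V(M, s) = 6 - √(3 + 5) = 6 - √8 = 6 - 2*√2)
O = 39 (O = -3 + (17 - 5*(-5)) = -3 + (17 - 1*(-25)) = -3 + (17 + 25) = -3 + 42 = 39)
H = -42 + 14*√2 (H = (6 - 2*√2)*(-7) = -42 + 14*√2 ≈ -22.201)
-149*(O + H) = -149*(39 + (-42 + 14*√2)) = -149*(-3 + 14*√2) = 447 - 2086*√2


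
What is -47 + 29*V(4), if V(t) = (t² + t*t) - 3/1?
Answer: 794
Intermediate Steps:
V(t) = -3 + 2*t² (V(t) = (t² + t²) - 3*1 = 2*t² - 3 = -3 + 2*t²)
-47 + 29*V(4) = -47 + 29*(-3 + 2*4²) = -47 + 29*(-3 + 2*16) = -47 + 29*(-3 + 32) = -47 + 29*29 = -47 + 841 = 794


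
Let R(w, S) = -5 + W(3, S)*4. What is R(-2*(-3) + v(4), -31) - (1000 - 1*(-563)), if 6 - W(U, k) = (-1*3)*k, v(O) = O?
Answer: -1916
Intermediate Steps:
W(U, k) = 6 + 3*k (W(U, k) = 6 - (-1*3)*k = 6 - (-3)*k = 6 + 3*k)
R(w, S) = 19 + 12*S (R(w, S) = -5 + (6 + 3*S)*4 = -5 + (24 + 12*S) = 19 + 12*S)
R(-2*(-3) + v(4), -31) - (1000 - 1*(-563)) = (19 + 12*(-31)) - (1000 - 1*(-563)) = (19 - 372) - (1000 + 563) = -353 - 1*1563 = -353 - 1563 = -1916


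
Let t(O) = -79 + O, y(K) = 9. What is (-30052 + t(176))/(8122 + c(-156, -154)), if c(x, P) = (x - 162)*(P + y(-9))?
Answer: -29955/54232 ≈ -0.55235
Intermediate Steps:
c(x, P) = (-162 + x)*(9 + P) (c(x, P) = (x - 162)*(P + 9) = (-162 + x)*(9 + P))
(-30052 + t(176))/(8122 + c(-156, -154)) = (-30052 + (-79 + 176))/(8122 + (-1458 - 162*(-154) + 9*(-156) - 154*(-156))) = (-30052 + 97)/(8122 + (-1458 + 24948 - 1404 + 24024)) = -29955/(8122 + 46110) = -29955/54232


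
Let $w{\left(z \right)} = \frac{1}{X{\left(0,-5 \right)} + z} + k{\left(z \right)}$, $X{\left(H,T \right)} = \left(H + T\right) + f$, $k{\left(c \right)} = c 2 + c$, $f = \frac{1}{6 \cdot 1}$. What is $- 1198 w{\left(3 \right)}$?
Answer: $- \frac{111414}{11} \approx -10129.0$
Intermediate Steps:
$f = \frac{1}{6} \approx 0.16667$
$k{\left(c \right)} = 3 c$ ($k{\left(c \right)} = 2 c + c = 3 c$)
$X{\left(H,T \right)} = \frac{1}{6} + H + T$ ($X{\left(H,T \right)} = \left(H + T\right) + \frac{1}{6} = \frac{1}{6} + H + T$)
$w{\left(z \right)} = \frac{1}{- \frac{29}{6} + z} + 3 z$ ($w{\left(z \right)} = \frac{1}{\left(\frac{1}{6} + 0 - 5\right) + z} + 3 z = \frac{1}{- \frac{29}{6} + z} + 3 z$)
$- 1198 w{\left(3 \right)} = - 1198 \frac{3 \left(2 - 87 + 6 \cdot 3^{2}\right)}{-29 + 6 \cdot 3} = - 1198 \frac{3 \left(2 - 87 + 6 \cdot 9\right)}{-29 + 18} = - 1198 \frac{3 \left(2 - 87 + 54\right)}{-11} = - 1198 \cdot 3 \left(- \frac{1}{11}\right) \left(-31\right) = \left(-1198\right) \frac{93}{11} = - \frac{111414}{11}$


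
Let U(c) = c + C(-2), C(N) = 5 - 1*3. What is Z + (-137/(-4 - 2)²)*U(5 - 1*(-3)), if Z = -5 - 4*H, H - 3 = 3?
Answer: -1207/18 ≈ -67.056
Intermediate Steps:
C(N) = 2 (C(N) = 5 - 3 = 2)
H = 6 (H = 3 + 3 = 6)
U(c) = 2 + c (U(c) = c + 2 = 2 + c)
Z = -29 (Z = -5 - 4*6 = -5 - 24 = -29)
Z + (-137/(-4 - 2)²)*U(5 - 1*(-3)) = -29 + (-137/(-4 - 2)²)*(2 + (5 - 1*(-3))) = -29 + (-137/((-6)²))*(2 + (5 + 3)) = -29 + (-137/36)*(2 + 8) = -29 - 137*1/36*10 = -29 - 137/36*10 = -29 - 685/18 = -1207/18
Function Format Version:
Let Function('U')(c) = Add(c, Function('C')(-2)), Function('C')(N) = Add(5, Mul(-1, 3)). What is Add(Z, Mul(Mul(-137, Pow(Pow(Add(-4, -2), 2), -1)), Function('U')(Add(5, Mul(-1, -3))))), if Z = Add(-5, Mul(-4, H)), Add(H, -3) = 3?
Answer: Rational(-1207, 18) ≈ -67.056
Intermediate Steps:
Function('C')(N) = 2 (Function('C')(N) = Add(5, -3) = 2)
H = 6 (H = Add(3, 3) = 6)
Function('U')(c) = Add(2, c) (Function('U')(c) = Add(c, 2) = Add(2, c))
Z = -29 (Z = Add(-5, Mul(-4, 6)) = Add(-5, -24) = -29)
Add(Z, Mul(Mul(-137, Pow(Pow(Add(-4, -2), 2), -1)), Function('U')(Add(5, Mul(-1, -3))))) = Add(-29, Mul(Mul(-137, Pow(Pow(Add(-4, -2), 2), -1)), Add(2, Add(5, Mul(-1, -3))))) = Add(-29, Mul(Mul(-137, Pow(Pow(-6, 2), -1)), Add(2, Add(5, 3)))) = Add(-29, Mul(Mul(-137, Pow(36, -1)), Add(2, 8))) = Add(-29, Mul(Mul(-137, Rational(1, 36)), 10)) = Add(-29, Mul(Rational(-137, 36), 10)) = Add(-29, Rational(-685, 18)) = Rational(-1207, 18)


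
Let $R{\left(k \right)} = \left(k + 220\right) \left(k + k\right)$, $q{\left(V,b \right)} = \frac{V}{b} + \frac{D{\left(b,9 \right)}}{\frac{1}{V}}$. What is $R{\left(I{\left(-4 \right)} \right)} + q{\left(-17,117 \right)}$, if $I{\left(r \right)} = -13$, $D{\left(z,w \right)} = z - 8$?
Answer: $- \frac{846512}{117} \approx -7235.1$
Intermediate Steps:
$D{\left(z,w \right)} = -8 + z$
$q{\left(V,b \right)} = \frac{V}{b} + V \left(-8 + b\right)$ ($q{\left(V,b \right)} = \frac{V}{b} + \frac{-8 + b}{\frac{1}{V}} = \frac{V}{b} + \left(-8 + b\right) V = \frac{V}{b} + V \left(-8 + b\right)$)
$R{\left(k \right)} = 2 k \left(220 + k\right)$ ($R{\left(k \right)} = \left(220 + k\right) 2 k = 2 k \left(220 + k\right)$)
$R{\left(I{\left(-4 \right)} \right)} + q{\left(-17,117 \right)} = 2 \left(-13\right) \left(220 - 13\right) - \frac{17 \left(1 + 117 \left(-8 + 117\right)\right)}{117} = 2 \left(-13\right) 207 - \frac{17 \left(1 + 117 \cdot 109\right)}{117} = -5382 - \frac{17 \left(1 + 12753\right)}{117} = -5382 - \frac{17}{117} \cdot 12754 = -5382 - \frac{216818}{117} = - \frac{846512}{117}$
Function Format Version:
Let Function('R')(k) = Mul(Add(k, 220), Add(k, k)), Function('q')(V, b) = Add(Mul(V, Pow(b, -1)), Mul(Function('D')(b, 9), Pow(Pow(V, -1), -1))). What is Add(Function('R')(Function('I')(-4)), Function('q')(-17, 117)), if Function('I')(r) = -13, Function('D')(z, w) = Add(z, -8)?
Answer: Rational(-846512, 117) ≈ -7235.1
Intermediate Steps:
Function('D')(z, w) = Add(-8, z)
Function('q')(V, b) = Add(Mul(V, Pow(b, -1)), Mul(V, Add(-8, b))) (Function('q')(V, b) = Add(Mul(V, Pow(b, -1)), Mul(Add(-8, b), Pow(Pow(V, -1), -1))) = Add(Mul(V, Pow(b, -1)), Mul(Add(-8, b), V)) = Add(Mul(V, Pow(b, -1)), Mul(V, Add(-8, b))))
Function('R')(k) = Mul(2, k, Add(220, k)) (Function('R')(k) = Mul(Add(220, k), Mul(2, k)) = Mul(2, k, Add(220, k)))
Add(Function('R')(Function('I')(-4)), Function('q')(-17, 117)) = Add(Mul(2, -13, Add(220, -13)), Mul(-17, Pow(117, -1), Add(1, Mul(117, Add(-8, 117))))) = Add(Mul(2, -13, 207), Mul(-17, Rational(1, 117), Add(1, Mul(117, 109)))) = Add(-5382, Mul(-17, Rational(1, 117), Add(1, 12753))) = Add(-5382, Mul(-17, Rational(1, 117), 12754)) = Add(-5382, Rational(-216818, 117)) = Rational(-846512, 117)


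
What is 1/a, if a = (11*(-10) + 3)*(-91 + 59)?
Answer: 1/3424 ≈ 0.00029206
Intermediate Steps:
a = 3424 (a = (-110 + 3)*(-32) = -107*(-32) = 3424)
1/a = 1/3424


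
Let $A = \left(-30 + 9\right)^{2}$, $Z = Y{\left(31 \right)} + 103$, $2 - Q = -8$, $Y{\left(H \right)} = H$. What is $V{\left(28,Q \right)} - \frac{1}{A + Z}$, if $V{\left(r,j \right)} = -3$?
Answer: $- \frac{1726}{575} \approx -3.0017$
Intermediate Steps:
$Q = 10$ ($Q = 2 - -8 = 2 + 8 = 10$)
$Z = 134$ ($Z = 31 + 103 = 134$)
$A = 441$ ($A = \left(-21\right)^{2} = 441$)
$V{\left(28,Q \right)} - \frac{1}{A + Z} = -3 - \frac{1}{441 + 134} = -3 - \frac{1}{575} = - \frac{1726}{575}$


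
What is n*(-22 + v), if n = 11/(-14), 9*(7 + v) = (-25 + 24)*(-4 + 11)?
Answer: 1474/63 ≈ 23.397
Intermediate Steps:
v = -70/9 (v = -7 + ((-25 + 24)*(-4 + 11))/9 = -7 + (-1*7)/9 = -7 + (1/9)*(-7) = -7 - 7/9 = -70/9 ≈ -7.7778)
n = -11/14 (n = 11*(-1/14) = -11/14 ≈ -0.78571)
n*(-22 + v) = -11*(-22 - 70/9)/14 = -11/14*(-268/9) = 1474/63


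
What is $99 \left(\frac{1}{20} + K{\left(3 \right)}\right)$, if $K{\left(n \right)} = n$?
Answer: $\frac{6039}{20} \approx 301.95$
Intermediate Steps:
$99 \left(\frac{1}{20} + K{\left(3 \right)}\right) = 99 \left(\frac{1}{20} + 3\right) = 99 \cdot \frac{61}{20} = \frac{6039}{20}$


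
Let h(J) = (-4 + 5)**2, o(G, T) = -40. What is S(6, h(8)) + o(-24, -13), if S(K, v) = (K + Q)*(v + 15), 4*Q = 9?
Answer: 92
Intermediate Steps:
Q = 9/4 (Q = (1/4)*9 = 9/4 ≈ 2.2500)
h(J) = 1 (h(J) = 1**2 = 1)
S(K, v) = (15 + v)*(9/4 + K) (S(K, v) = (K + 9/4)*(v + 15) = (9/4 + K)*(15 + v) = (15 + v)*(9/4 + K))
S(6, h(8)) + o(-24, -13) = (135/4 + 15*6 + (9/4)*1 + 6*1) - 40 = (135/4 + 90 + 9/4 + 6) - 40 = 132 - 40 = 92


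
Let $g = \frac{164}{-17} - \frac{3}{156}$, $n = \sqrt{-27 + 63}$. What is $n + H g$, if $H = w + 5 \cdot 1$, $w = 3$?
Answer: $- \frac{15764}{221} \approx -71.33$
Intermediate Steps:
$n = 6$ ($n = \sqrt{36} = 6$)
$g = - \frac{8545}{884}$ ($g = 164 \left(- \frac{1}{17}\right) - \frac{1}{52} = - \frac{164}{17} - \frac{1}{52} = - \frac{8545}{884} \approx -9.6663$)
$H = 8$ ($H = 3 + 5 \cdot 1 = 3 + 5 = 8$)
$n + H g = 6 + 8 \left(- \frac{8545}{884}\right) = 6 - \frac{17090}{221} = - \frac{15764}{221}$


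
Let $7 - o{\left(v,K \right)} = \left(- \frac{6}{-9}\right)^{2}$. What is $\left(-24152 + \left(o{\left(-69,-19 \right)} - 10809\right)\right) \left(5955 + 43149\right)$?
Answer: $-1716403040$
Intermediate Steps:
$o{\left(v,K \right)} = \frac{59}{9}$ ($o{\left(v,K \right)} = 7 - \left(- \frac{6}{-9}\right)^{2} = 7 - \left(\left(-6\right) \left(- \frac{1}{9}\right)\right)^{2} = 7 - \left(\frac{2}{3}\right)^{2} = 7 - \frac{4}{9} = \frac{59}{9}$)
$\left(-24152 + \left(o{\left(-69,-19 \right)} - 10809\right)\right) \left(5955 + 43149\right) = \left(-24152 + \left(\frac{59}{9} - 10809\right)\right) \left(5955 + 43149\right) = \left(-24152 - \frac{97222}{9}\right) 49104 = \left(- \frac{314590}{9}\right) 49104 = -1716403040$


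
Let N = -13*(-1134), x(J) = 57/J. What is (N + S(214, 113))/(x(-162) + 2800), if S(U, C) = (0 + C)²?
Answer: 1485594/151181 ≈ 9.8266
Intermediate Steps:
N = 14742
S(U, C) = C²
(N + S(214, 113))/(x(-162) + 2800) = (14742 + 113²)/(57/(-162) + 2800) = (14742 + 12769)/(57*(-1/162) + 2800) = 27511/(-19/54 + 2800) = 27511/(151181/54) = 27511*(54/151181) = 1485594/151181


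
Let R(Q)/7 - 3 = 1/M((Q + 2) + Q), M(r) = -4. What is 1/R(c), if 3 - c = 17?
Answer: 4/77 ≈ 0.051948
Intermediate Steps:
c = -14 (c = 3 - 1*17 = 3 - 17 = -14)
R(Q) = 77/4 (R(Q) = 21 + 7/(-4) = 21 + 7*(-¼) = 21 - 7/4 = 77/4)
1/R(c) = 1/(77/4) = 4/77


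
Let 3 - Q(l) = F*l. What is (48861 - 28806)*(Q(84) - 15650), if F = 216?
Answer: -677678505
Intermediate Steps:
Q(l) = 3 - 216*l
(48861 - 28806)*(Q(84) - 15650) = (48861 - 28806)*((3 - 216*84) - 15650) = 20055*((3 - 18144) - 15650) = 20055*(-18141 - 15650) = 20055*(-33791) = -677678505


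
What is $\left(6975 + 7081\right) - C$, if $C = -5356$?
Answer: $19412$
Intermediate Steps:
$\left(6975 + 7081\right) - C = \left(6975 + 7081\right) - -5356 = 14056 + 5356 = 19412$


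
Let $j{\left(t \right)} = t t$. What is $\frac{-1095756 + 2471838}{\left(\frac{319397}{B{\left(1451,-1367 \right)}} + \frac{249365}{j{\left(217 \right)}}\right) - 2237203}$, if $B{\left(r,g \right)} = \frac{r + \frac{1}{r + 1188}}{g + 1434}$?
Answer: $- \frac{27569455471983180}{44526215371609739} \approx -0.61917$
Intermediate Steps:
$j{\left(t \right)} = t^{2}$
$B{\left(r,g \right)} = \frac{r + \frac{1}{1188 + r}}{1434 + g}$
$\frac{-1095756 + 2471838}{\left(\frac{319397}{B{\left(1451,-1367 \right)}} + \frac{249365}{j{\left(217 \right)}}\right) - 2237203} = \frac{-1095756 + 2471838}{\left(\frac{319397}{\frac{1}{1703592 + 1188 \left(-1367\right) + 1434 \cdot 1451 - 1983517} \left(1 + 1451^{2} + 1188 \cdot 1451\right)} + \frac{249365}{217^{2}}\right) - 2237203} = \frac{1376082}{\left(\frac{319397}{\frac{1}{1703592 - 1623996 + 2080734 - 1983517} \left(1 + 2105401 + 1723788\right)} + \frac{249365}{47089}\right) - 2237203} = \frac{1376082}{\left(\frac{319397}{\frac{1}{176813} \cdot 3829190} + 249365 \cdot \frac{1}{47089}\right) - 2237203} = \frac{1376082}{\left(\frac{319397}{\frac{1}{176813} \cdot 3829190} + \frac{249365}{47089}\right) - 2237203} = \frac{1376082}{\left(\frac{319397}{\frac{3829190}{176813}} + \frac{249365}{47089}\right) - 2237203} = \frac{1376082}{\left(319397 \cdot \frac{176813}{3829190} + \frac{249365}{47089}\right) - 2237203} = \frac{1376082}{\left(\frac{56473541761}{3829190} + \frac{249365}{47089}\right) - 2237203} = \frac{1376082}{\frac{2660237473948079}{180312727910} - 2237203} = \frac{1376082}{- \frac{400735938344487651}{180312727910}} = 1376082 \left(- \frac{180312727910}{400735938344487651}\right) = - \frac{27569455471983180}{44526215371609739}$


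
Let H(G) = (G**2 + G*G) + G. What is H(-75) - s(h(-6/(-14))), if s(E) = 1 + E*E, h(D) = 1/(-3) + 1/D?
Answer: 11170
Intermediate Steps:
H(G) = G + 2*G**2 (H(G) = (G**2 + G**2) + G = 2*G**2 + G = G + 2*G**2)
h(D) = -1/3 + 1/D (h(D) = 1*(-1/3) + 1/D = -1/3 + 1/D)
s(E) = 1 + E**2
H(-75) - s(h(-6/(-14))) = -75*(1 + 2*(-75)) - (1 + ((3 - (-6)/(-14))/(3*((-6/(-14)))))**2) = -75*(1 - 150) - (1 + ((3 - (-6)*(-1)/14)/(3*((-6*(-1/14)))))**2) = -75*(-149) - (1 + ((3 - 1*3/7)/(3*(3/7)))**2) = 11175 - (1 + ((1/3)*(7/3)*(3 - 3/7))**2) = 11175 - (1 + ((1/3)*(7/3)*(18/7))**2) = 11175 - (1 + 2**2) = 11175 - (1 + 4) = 11175 - 1*5 = 11175 - 5 = 11170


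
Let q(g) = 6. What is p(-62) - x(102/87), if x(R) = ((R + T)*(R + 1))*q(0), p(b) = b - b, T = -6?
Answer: 52920/841 ≈ 62.925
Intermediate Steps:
p(b) = 0
x(R) = 6*(1 + R)*(-6 + R) (x(R) = ((R - 6)*(R + 1))*6 = ((-6 + R)*(1 + R))*6 = ((1 + R)*(-6 + R))*6 = 6*(1 + R)*(-6 + R))
p(-62) - x(102/87) = 0 - (-36 - 3060/87 + 6*(102/87)²) = 0 - (-36 - 3060/87 + 6*(102*(1/87))²) = 0 - (-36 - 30*34/29 + 6*(34/29)²) = 0 - (-36 - 1020/29 + 6*(1156/841)) = 0 - (-36 - 1020/29 + 6936/841) = 0 - 1*(-52920/841) = 0 + 52920/841 = 52920/841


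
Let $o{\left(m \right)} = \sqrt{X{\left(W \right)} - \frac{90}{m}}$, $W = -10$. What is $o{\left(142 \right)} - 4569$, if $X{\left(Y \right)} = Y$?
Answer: $-4569 + \frac{i \sqrt{53605}}{71} \approx -4569.0 + 3.261 i$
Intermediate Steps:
$o{\left(m \right)} = \sqrt{-10 - \frac{90}{m}}$
$o{\left(142 \right)} - 4569 = \sqrt{10} \sqrt{\frac{-9 - 142}{142}} - 4569 = \sqrt{10} \sqrt{\frac{1}{142} \left(-151\right)} - 4569 = \sqrt{10} \sqrt{- \frac{151}{142}} - 4569 = \sqrt{10} \frac{i \sqrt{21442}}{142} - 4569 = \frac{i \sqrt{53605}}{71} - 4569 = -4569 + \frac{i \sqrt{53605}}{71}$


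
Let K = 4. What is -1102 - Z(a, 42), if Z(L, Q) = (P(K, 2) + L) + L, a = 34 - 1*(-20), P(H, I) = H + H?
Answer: -1218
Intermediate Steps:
P(H, I) = 2*H
a = 54 (a = 34 + 20 = 54)
Z(L, Q) = 8 + 2*L (Z(L, Q) = (2*4 + L) + L = (8 + L) + L = 8 + 2*L)
-1102 - Z(a, 42) = -1102 - (8 + 2*54) = -1102 - (8 + 108) = -1102 - 1*116 = -1102 - 116 = -1218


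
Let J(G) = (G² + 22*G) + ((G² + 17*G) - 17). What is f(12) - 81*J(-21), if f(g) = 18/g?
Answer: -7449/2 ≈ -3724.5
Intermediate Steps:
J(G) = -17 + 2*G² + 39*G (J(G) = (G² + 22*G) + (-17 + G² + 17*G) = -17 + 2*G² + 39*G)
f(12) - 81*J(-21) = 18/12 - 81*(-17 + 2*(-21)² + 39*(-21)) = 18*(1/12) - 81*(-17 + 2*441 - 819) = 3/2 - 81*(-17 + 882 - 819) = 3/2 - 81*46 = 3/2 - 3726 = -7449/2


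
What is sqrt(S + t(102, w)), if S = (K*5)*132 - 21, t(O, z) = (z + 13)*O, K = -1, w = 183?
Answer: sqrt(19311) ≈ 138.96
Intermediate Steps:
t(O, z) = O*(13 + z) (t(O, z) = (13 + z)*O = O*(13 + z))
S = -681 (S = -1*5*132 - 21 = -5*132 - 21 = -660 - 21 = -681)
sqrt(S + t(102, w)) = sqrt(-681 + 102*(13 + 183)) = sqrt(-681 + 102*196) = sqrt(-681 + 19992) = sqrt(19311)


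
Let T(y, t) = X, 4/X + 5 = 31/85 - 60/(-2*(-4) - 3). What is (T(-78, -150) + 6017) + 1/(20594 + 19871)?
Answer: 172132000492/28608755 ≈ 6016.8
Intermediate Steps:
X = -170/707 (X = 4/(-5 + (31/85 - 60/(-2*(-4) - 3))) = 4/(-5 + (31*(1/85) - 60/(8 - 3))) = 4/(-5 + (31/85 - 60/5)) = 4/(-5 + (31/85 - 60*1/5)) = 4/(-5 + (31/85 - 12)) = 4/(-5 - 989/85) = 4/(-1414/85) = 4*(-85/1414) = -170/707 ≈ -0.24045)
T(y, t) = -170/707
(T(-78, -150) + 6017) + 1/(20594 + 19871) = (-170/707 + 6017) + 1/(20594 + 19871) = 4253849/707 + 1/40465 = 172132000492/28608755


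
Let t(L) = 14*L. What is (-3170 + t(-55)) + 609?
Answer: -3331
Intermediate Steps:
(-3170 + t(-55)) + 609 = (-3170 + 14*(-55)) + 609 = (-3170 - 770) + 609 = -3940 + 609 = -3331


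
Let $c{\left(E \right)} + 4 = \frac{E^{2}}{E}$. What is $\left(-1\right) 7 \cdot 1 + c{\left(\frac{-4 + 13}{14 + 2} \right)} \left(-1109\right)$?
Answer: $\frac{60883}{16} \approx 3805.2$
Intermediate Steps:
$c{\left(E \right)} = -4 + E$ ($c{\left(E \right)} = -4 + \frac{E^{2}}{E} = -4 + E$)
$\left(-1\right) 7 \cdot 1 + c{\left(\frac{-4 + 13}{14 + 2} \right)} \left(-1109\right) = \left(-1\right) 7 \cdot 1 + \left(-4 + \frac{-4 + 13}{14 + 2}\right) \left(-1109\right) = \left(-7\right) 1 + \left(-4 + \frac{9}{16}\right) \left(-1109\right) = -7 + \left(-4 + 9 \cdot \frac{1}{16}\right) \left(-1109\right) = -7 + \left(-4 + \frac{9}{16}\right) \left(-1109\right) = -7 - - \frac{60995}{16} = -7 + \frac{60995}{16} = \frac{60883}{16}$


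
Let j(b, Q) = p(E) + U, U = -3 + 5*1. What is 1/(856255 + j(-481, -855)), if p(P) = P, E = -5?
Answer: 1/856252 ≈ 1.1679e-6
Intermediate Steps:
U = 2 (U = -3 + 5 = 2)
j(b, Q) = -3 (j(b, Q) = -5 + 2 = -3)
1/(856255 + j(-481, -855)) = 1/(856255 - 3) = 1/856252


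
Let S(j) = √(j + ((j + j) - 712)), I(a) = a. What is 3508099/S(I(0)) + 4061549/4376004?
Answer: 4061549/4376004 - 3508099*I*√178/356 ≈ 0.92814 - 1.3147e+5*I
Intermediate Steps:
S(j) = √(-712 + 3*j) (S(j) = √(j + (2*j - 712)) = √(j + (-712 + 2*j)) = √(-712 + 3*j))
3508099/S(I(0)) + 4061549/4376004 = 3508099/(√(-712 + 3*0)) + 4061549/4376004 = 3508099/(√(-712 + 0)) + 4061549*(1/4376004) = 3508099/(√(-712)) + 4061549/4376004 = 3508099/((2*I*√178)) + 4061549/4376004 = 3508099*(-I*√178/356) + 4061549/4376004 = -3508099*I*√178/356 + 4061549/4376004 = 4061549/4376004 - 3508099*I*√178/356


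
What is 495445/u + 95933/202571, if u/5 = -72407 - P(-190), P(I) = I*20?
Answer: -13490882488/13897788597 ≈ -0.97072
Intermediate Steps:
P(I) = 20*I
u = -343035 (u = 5*(-72407 - 20*(-190)) = 5*(-72407 - 1*(-3800)) = 5*(-72407 + 3800) = 5*(-68607) = -343035)
495445/u + 95933/202571 = 495445/(-343035) + 95933/202571 = 495445*(-1/343035) + 95933*(1/202571) = -99089/68607 + 95933/202571 = -13490882488/13897788597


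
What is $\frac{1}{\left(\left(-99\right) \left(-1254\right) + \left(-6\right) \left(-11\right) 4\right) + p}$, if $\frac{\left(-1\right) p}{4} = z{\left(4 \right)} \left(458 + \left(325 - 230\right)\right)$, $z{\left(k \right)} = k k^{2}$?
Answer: $- \frac{1}{17158} \approx -5.8282 \cdot 10^{-5}$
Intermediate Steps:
$z{\left(k \right)} = k^{3}$
$p = -141568$ ($p = - 4 \cdot 4^{3} \left(458 + \left(325 - 230\right)\right) = - 4 \cdot 64 \left(458 + 95\right) = - 4 \cdot 64 \cdot 553 = \left(-4\right) 35392 = -141568$)
$\frac{1}{\left(\left(-99\right) \left(-1254\right) + \left(-6\right) \left(-11\right) 4\right) + p} = \frac{1}{\left(\left(-99\right) \left(-1254\right) + \left(-6\right) \left(-11\right) 4\right) - 141568} = \frac{1}{\left(124146 + 66 \cdot 4\right) - 141568} = \frac{1}{\left(124146 + 264\right) - 141568} = \frac{1}{124410 - 141568} = \frac{1}{-17158} = - \frac{1}{17158}$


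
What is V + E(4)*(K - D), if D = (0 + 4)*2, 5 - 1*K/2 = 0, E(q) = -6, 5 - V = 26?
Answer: -33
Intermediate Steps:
V = -21 (V = 5 - 1*26 = 5 - 26 = -21)
K = 10 (K = 10 - 2*0 = 10 + 0 = 10)
D = 8 (D = 4*2 = 8)
V + E(4)*(K - D) = -21 - 6*(10 - 1*8) = -21 - 6*(10 - 8) = -21 - 6*2 = -21 - 12 = -33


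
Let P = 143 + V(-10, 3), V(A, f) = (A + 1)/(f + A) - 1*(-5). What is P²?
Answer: 1092025/49 ≈ 22286.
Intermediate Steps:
V(A, f) = 5 + (1 + A)/(A + f) (V(A, f) = (1 + A)/(A + f) + 5 = 5 + (1 + A)/(A + f))
P = 1045/7 (P = 143 + (1 + 5*3 + 6*(-10))/(-10 + 3) = 143 + (1 + 15 - 60)/(-7) = 143 - ⅐*(-44) = 143 + 44/7 = 1045/7 ≈ 149.29)
P² = (1045/7)² = 1092025/49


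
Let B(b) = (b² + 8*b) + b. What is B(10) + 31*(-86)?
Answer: -2476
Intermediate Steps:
B(b) = b² + 9*b
B(10) + 31*(-86) = 10*(9 + 10) + 31*(-86) = 10*19 - 2666 = 190 - 2666 = -2476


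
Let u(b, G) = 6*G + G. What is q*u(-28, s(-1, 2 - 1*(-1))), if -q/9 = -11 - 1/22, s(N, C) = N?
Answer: -15309/22 ≈ -695.86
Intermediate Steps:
q = 2187/22 (q = -9*(-11 - 1/22) = -9*(-243/22) = 2187/22 ≈ 99.409)
u(b, G) = 7*G
q*u(-28, s(-1, 2 - 1*(-1))) = 2187*(7*(-1))/22 = (2187/22)*(-7) = -15309/22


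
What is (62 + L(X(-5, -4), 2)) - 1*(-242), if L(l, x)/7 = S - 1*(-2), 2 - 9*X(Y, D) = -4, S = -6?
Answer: 276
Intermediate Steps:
X(Y, D) = ⅔ (X(Y, D) = 2/9 - ⅑*(-4) = 2/9 + 4/9 = ⅔)
L(l, x) = -28 (L(l, x) = 7*(-6 - 1*(-2)) = 7*(-6 + 2) = 7*(-4) = -28)
(62 + L(X(-5, -4), 2)) - 1*(-242) = (62 - 28) - 1*(-242) = 34 + 242 = 276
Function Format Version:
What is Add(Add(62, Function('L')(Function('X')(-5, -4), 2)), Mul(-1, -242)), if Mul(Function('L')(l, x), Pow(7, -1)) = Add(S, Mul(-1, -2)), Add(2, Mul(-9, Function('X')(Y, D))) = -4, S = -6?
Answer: 276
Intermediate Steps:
Function('X')(Y, D) = Rational(2, 3) (Function('X')(Y, D) = Add(Rational(2, 9), Mul(Rational(-1, 9), -4)) = Add(Rational(2, 9), Rational(4, 9)) = Rational(2, 3))
Function('L')(l, x) = -28 (Function('L')(l, x) = Mul(7, Add(-6, Mul(-1, -2))) = Mul(7, Add(-6, 2)) = Mul(7, -4) = -28)
Add(Add(62, Function('L')(Function('X')(-5, -4), 2)), Mul(-1, -242)) = Add(Add(62, -28), Mul(-1, -242)) = Add(34, 242) = 276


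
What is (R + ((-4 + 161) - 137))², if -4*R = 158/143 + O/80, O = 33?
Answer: 806118461281/2093977600 ≈ 384.97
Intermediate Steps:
R = -17359/45760 (R = -(158/143 + 33/80)/4 = -¼*17359/11440 = -17359/45760 ≈ -0.37935)
(R + ((-4 + 161) - 137))² = (-17359/45760 + ((-4 + 161) - 137))² = (-17359/45760 + (157 - 137))² = (-17359/45760 + 20)² = (897841/45760)² = 806118461281/2093977600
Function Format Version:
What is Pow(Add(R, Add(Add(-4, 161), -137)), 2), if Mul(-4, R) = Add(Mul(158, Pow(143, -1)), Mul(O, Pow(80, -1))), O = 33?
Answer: Rational(806118461281, 2093977600) ≈ 384.97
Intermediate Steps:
R = Rational(-17359, 45760) (R = Mul(Rational(-1, 4), Add(Mul(158, Pow(143, -1)), Mul(33, Pow(80, -1)))) = Mul(Rational(-1, 4), Add(Mul(158, Rational(1, 143)), Mul(33, Rational(1, 80)))) = Mul(Rational(-1, 4), Add(Rational(158, 143), Rational(33, 80))) = Mul(Rational(-1, 4), Rational(17359, 11440)) = Rational(-17359, 45760) ≈ -0.37935)
Pow(Add(R, Add(Add(-4, 161), -137)), 2) = Pow(Add(Rational(-17359, 45760), Add(Add(-4, 161), -137)), 2) = Pow(Add(Rational(-17359, 45760), Add(157, -137)), 2) = Pow(Add(Rational(-17359, 45760), 20), 2) = Pow(Rational(897841, 45760), 2) = Rational(806118461281, 2093977600)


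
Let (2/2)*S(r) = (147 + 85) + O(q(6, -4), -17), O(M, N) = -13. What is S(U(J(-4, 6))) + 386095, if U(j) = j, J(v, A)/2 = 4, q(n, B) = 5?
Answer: 386314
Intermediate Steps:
J(v, A) = 8 (J(v, A) = 2*4 = 8)
S(r) = 219 (S(r) = (147 + 85) - 13 = 232 - 13 = 219)
S(U(J(-4, 6))) + 386095 = 219 + 386095 = 386314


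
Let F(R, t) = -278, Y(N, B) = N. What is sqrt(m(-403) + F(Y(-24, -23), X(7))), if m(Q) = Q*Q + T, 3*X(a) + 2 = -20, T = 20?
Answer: sqrt(162151) ≈ 402.68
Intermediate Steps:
X(a) = -22/3 (X(a) = -2/3 + (1/3)*(-20) = -2/3 - 20/3 = -22/3)
m(Q) = 20 + Q**2 (m(Q) = Q*Q + 20 = Q**2 + 20 = 20 + Q**2)
sqrt(m(-403) + F(Y(-24, -23), X(7))) = sqrt((20 + (-403)**2) - 278) = sqrt((20 + 162409) - 278) = sqrt(162429 - 278) = sqrt(162151)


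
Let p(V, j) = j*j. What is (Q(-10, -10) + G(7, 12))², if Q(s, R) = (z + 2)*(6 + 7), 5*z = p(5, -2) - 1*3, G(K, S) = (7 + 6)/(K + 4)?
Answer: 2683044/3025 ≈ 886.96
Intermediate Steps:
G(K, S) = 13/(4 + K)
p(V, j) = j²
z = ⅕ (z = ((-2)² - 1*3)/5 = (4 - 3)/5 = (⅕)*1 = ⅕ ≈ 0.20000)
Q(s, R) = 143/5 (Q(s, R) = (⅕ + 2)*(6 + 7) = (11/5)*13 = 143/5)
(Q(-10, -10) + G(7, 12))² = (143/5 + 13/(4 + 7))² = (143/5 + 13/11)² = (1638/55)² = 2683044/3025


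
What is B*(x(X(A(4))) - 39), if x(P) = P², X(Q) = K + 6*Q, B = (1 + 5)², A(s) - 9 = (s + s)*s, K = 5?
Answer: 2266632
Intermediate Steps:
A(s) = 9 + 2*s² (A(s) = 9 + (s + s)*s = 9 + (2*s)*s = 9 + 2*s²)
B = 36 (B = 6² = 36)
X(Q) = 5 + 6*Q
B*(x(X(A(4))) - 39) = 36*((5 + 6*(9 + 2*4²))² - 39) = 36*((5 + 6*(9 + 2*16))² - 39) = 36*((5 + 6*(9 + 32))² - 39) = 36*((5 + 6*41)² - 39) = 36*((5 + 246)² - 39) = 36*(251² - 39) = 36*(63001 - 39) = 36*62962 = 2266632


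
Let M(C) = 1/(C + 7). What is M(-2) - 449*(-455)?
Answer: 1021476/5 ≈ 2.0430e+5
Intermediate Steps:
M(C) = 1/(7 + C)
M(-2) - 449*(-455) = 1/(7 - 2) - 449*(-455) = 1/5 + 204295 = 1021476/5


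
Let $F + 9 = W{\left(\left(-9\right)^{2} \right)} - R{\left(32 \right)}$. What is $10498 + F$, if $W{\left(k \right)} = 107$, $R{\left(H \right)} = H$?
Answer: $10564$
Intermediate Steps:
$F = 66$ ($F = -9 + \left(107 - 32\right) = -9 + 75 = 66$)
$10498 + F = 10498 + 66 = 10564$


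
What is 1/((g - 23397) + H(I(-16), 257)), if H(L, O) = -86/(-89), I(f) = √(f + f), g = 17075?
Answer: -89/562572 ≈ -0.00015820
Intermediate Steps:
I(f) = √2*√f (I(f) = √(2*f) = √2*√f)
H(L, O) = 86/89 (H(L, O) = -86*(-1/89) = 86/89)
1/((g - 23397) + H(I(-16), 257)) = 1/((17075 - 23397) + 86/89) = 1/(-6322 + 86/89) = 1/(-562572/89) = -89/562572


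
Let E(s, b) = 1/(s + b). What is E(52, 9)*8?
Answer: 8/61 ≈ 0.13115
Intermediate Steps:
E(s, b) = 1/(b + s)
E(52, 9)*8 = 8/(9 + 52) = 8/61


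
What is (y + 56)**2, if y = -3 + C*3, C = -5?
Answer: 1444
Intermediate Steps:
y = -18 (y = -3 - 5*3 = -3 - 15 = -18)
(y + 56)**2 = (-18 + 56)**2 = 38**2 = 1444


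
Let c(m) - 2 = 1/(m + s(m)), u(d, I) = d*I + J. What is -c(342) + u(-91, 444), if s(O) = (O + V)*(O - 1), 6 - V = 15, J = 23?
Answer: -4599421786/113895 ≈ -40383.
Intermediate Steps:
V = -9 (V = 6 - 1*15 = 6 - 15 = -9)
u(d, I) = 23 + I*d (u(d, I) = d*I + 23 = I*d + 23 = 23 + I*d)
s(O) = (-1 + O)*(-9 + O) (s(O) = (O - 9)*(O - 1) = (-9 + O)*(-1 + O) = (-1 + O)*(-9 + O))
c(m) = 2 + 1/(9 + m**2 - 9*m) (c(m) = 2 + 1/(m + (9 + m**2 - 10*m)) = 2 + 1/(9 + m**2 - 9*m))
-c(342) + u(-91, 444) = -(19 - 18*342 + 2*342**2)/(9 + 342**2 - 9*342) + (23 + 444*(-91)) = -(19 - 6156 + 2*116964)/(9 + 116964 - 3078) + (23 - 40404) = -(19 - 6156 + 233928)/113895 - 40381 = -227791/113895 - 40381 = -4599421786/113895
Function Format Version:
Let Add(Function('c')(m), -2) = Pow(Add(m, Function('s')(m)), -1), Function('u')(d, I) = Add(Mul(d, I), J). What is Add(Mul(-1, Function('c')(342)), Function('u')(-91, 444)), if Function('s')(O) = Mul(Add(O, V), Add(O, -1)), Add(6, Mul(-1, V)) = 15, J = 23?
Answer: Rational(-4599421786, 113895) ≈ -40383.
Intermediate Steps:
V = -9 (V = Add(6, Mul(-1, 15)) = Add(6, -15) = -9)
Function('u')(d, I) = Add(23, Mul(I, d)) (Function('u')(d, I) = Add(Mul(d, I), 23) = Add(Mul(I, d), 23) = Add(23, Mul(I, d)))
Function('s')(O) = Mul(Add(-1, O), Add(-9, O)) (Function('s')(O) = Mul(Add(O, -9), Add(O, -1)) = Mul(Add(-9, O), Add(-1, O)) = Mul(Add(-1, O), Add(-9, O)))
Function('c')(m) = Add(2, Pow(Add(9, Pow(m, 2), Mul(-9, m)), -1)) (Function('c')(m) = Add(2, Pow(Add(m, Add(9, Pow(m, 2), Mul(-10, m))), -1)) = Add(2, Pow(Add(9, Pow(m, 2), Mul(-9, m)), -1)))
Add(Mul(-1, Function('c')(342)), Function('u')(-91, 444)) = Add(Mul(-1, Mul(Pow(Add(9, Pow(342, 2), Mul(-9, 342)), -1), Add(19, Mul(-18, 342), Mul(2, Pow(342, 2))))), Add(23, Mul(444, -91))) = Add(Mul(-1, Mul(Pow(Add(9, 116964, -3078), -1), Add(19, -6156, Mul(2, 116964)))), Add(23, -40404)) = Add(Mul(-1, Mul(Pow(113895, -1), Add(19, -6156, 233928))), -40381) = Add(Mul(-1, Mul(Rational(1, 113895), 227791)), -40381) = Add(Mul(-1, Rational(227791, 113895)), -40381) = Add(Rational(-227791, 113895), -40381) = Rational(-4599421786, 113895)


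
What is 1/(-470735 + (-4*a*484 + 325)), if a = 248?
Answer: -1/950538 ≈ -1.0520e-6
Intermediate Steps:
1/(-470735 + (-4*a*484 + 325)) = 1/(-470735 + (-4*248*484 + 325)) = 1/(-470735 + (-992*484 + 325)) = 1/(-470735 + (-480128 + 325)) = 1/(-470735 - 479803) = 1/(-950538) = -1/950538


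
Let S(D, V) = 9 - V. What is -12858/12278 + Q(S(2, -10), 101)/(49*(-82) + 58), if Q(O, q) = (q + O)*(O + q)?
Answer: -316279/67529 ≈ -4.6836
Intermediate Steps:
Q(O, q) = (O + q)**2 (Q(O, q) = (O + q)*(O + q) = (O + q)**2)
-12858/12278 + Q(S(2, -10), 101)/(49*(-82) + 58) = -12858/12278 + ((9 - 1*(-10)) + 101)**2/(49*(-82) + 58) = -12858*1/12278 + ((9 + 10) + 101)**2/(-4018 + 58) = -6429/6139 + (19 + 101)**2/(-3960) = -6429/6139 + 120**2*(-1/3960) = -6429/6139 + 14400*(-1/3960) = -6429/6139 - 40/11 = -316279/67529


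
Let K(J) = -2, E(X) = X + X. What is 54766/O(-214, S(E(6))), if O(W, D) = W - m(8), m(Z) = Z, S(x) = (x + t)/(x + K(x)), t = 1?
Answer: -27383/111 ≈ -246.69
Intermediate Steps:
E(X) = 2*X
S(x) = (1 + x)/(-2 + x) (S(x) = (x + 1)/(x - 2) = (1 + x)/(-2 + x))
O(W, D) = -8 + W (O(W, D) = W - 1*8 = W - 8 = -8 + W)
54766/O(-214, S(E(6))) = 54766/(-8 - 214) = 54766/(-222) = 54766*(-1/222) = -27383/111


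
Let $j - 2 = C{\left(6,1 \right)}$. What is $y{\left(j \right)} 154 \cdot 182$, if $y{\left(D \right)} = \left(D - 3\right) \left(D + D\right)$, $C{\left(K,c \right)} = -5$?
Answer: $1009008$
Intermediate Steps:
$j = -3$ ($j = 2 - 5 = -3$)
$y{\left(D \right)} = 2 D \left(-3 + D\right)$ ($y{\left(D \right)} = \left(-3 + D\right) 2 D = 2 D \left(-3 + D\right)$)
$y{\left(j \right)} 154 \cdot 182 = 2 \left(-3\right) \left(-3 - 3\right) 154 \cdot 182 = 2 \left(-3\right) \left(-6\right) 154 \cdot 182 = 36 \cdot 154 \cdot 182 = 5544 \cdot 182 = 1009008$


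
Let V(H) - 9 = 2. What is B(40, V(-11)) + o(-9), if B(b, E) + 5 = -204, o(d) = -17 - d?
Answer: -217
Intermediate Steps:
V(H) = 11 (V(H) = 9 + 2 = 11)
B(b, E) = -209 (B(b, E) = -5 - 204 = -209)
B(40, V(-11)) + o(-9) = -209 + (-17 - 1*(-9)) = -209 + (-17 + 9) = -209 - 8 = -217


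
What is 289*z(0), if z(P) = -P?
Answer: 0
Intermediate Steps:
289*z(0) = 289*(-1*0) = 289*0 = 0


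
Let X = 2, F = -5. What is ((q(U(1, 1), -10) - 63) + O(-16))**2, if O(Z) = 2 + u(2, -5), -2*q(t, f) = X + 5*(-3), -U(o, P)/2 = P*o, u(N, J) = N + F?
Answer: 13225/4 ≈ 3306.3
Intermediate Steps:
u(N, J) = -5 + N (u(N, J) = N - 5 = -5 + N)
U(o, P) = -2*P*o
q(t, f) = 13/2 (q(t, f) = -(2 + 5*(-3))/2 = -(2 - 15)/2 = -1/2*(-13) = 13/2)
O(Z) = -1 (O(Z) = 2 + (-5 + 2) = 2 - 3 = -1)
((q(U(1, 1), -10) - 63) + O(-16))**2 = ((13/2 - 63) - 1)**2 = (-113/2 - 1)**2 = (-115/2)**2 = 13225/4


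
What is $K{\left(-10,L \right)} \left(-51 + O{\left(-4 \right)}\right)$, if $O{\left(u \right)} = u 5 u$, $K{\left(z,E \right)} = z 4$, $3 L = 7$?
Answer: $-1160$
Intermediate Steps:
$L = \frac{7}{3}$ ($L = \frac{1}{3} \cdot 7 = \frac{7}{3} \approx 2.3333$)
$K{\left(z,E \right)} = 4 z$
$O{\left(u \right)} = 5 u^{2}$ ($O{\left(u \right)} = 5 u u = 5 u^{2}$)
$K{\left(-10,L \right)} \left(-51 + O{\left(-4 \right)}\right) = 4 \left(-10\right) \left(-51 + 5 \left(-4\right)^{2}\right) = - 40 \left(-51 + 5 \cdot 16\right) = - 40 \left(-51 + 80\right) = \left(-40\right) 29 = -1160$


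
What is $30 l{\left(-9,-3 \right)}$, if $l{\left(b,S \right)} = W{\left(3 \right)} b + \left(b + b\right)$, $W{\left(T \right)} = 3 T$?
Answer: $-2970$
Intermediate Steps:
$l{\left(b,S \right)} = 11 b$ ($l{\left(b,S \right)} = 3 \cdot 3 b + \left(b + b\right) = 9 b + 2 b = 11 b$)
$30 l{\left(-9,-3 \right)} = 30 \cdot 11 \left(-9\right) = 30 \left(-99\right) = -2970$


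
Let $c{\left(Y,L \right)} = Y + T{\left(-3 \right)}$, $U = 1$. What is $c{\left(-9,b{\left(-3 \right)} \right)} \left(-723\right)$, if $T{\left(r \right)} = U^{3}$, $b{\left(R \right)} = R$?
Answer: $5784$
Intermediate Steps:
$T{\left(r \right)} = 1$ ($T{\left(r \right)} = 1^{3} = 1$)
$c{\left(Y,L \right)} = 1 + Y$ ($c{\left(Y,L \right)} = Y + 1 = 1 + Y$)
$c{\left(-9,b{\left(-3 \right)} \right)} \left(-723\right) = \left(1 - 9\right) \left(-723\right) = \left(-8\right) \left(-723\right) = 5784$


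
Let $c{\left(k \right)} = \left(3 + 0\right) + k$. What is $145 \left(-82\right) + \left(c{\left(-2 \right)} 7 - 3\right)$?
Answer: $-11886$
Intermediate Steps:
$c{\left(k \right)} = 3 + k$
$145 \left(-82\right) + \left(c{\left(-2 \right)} 7 - 3\right) = 145 \left(-82\right) - \left(3 - \left(3 - 2\right) 7\right) = -11890 + \left(1 \cdot 7 - 3\right) = -11890 + \left(7 - 3\right) = -11890 + 4 = -11886$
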